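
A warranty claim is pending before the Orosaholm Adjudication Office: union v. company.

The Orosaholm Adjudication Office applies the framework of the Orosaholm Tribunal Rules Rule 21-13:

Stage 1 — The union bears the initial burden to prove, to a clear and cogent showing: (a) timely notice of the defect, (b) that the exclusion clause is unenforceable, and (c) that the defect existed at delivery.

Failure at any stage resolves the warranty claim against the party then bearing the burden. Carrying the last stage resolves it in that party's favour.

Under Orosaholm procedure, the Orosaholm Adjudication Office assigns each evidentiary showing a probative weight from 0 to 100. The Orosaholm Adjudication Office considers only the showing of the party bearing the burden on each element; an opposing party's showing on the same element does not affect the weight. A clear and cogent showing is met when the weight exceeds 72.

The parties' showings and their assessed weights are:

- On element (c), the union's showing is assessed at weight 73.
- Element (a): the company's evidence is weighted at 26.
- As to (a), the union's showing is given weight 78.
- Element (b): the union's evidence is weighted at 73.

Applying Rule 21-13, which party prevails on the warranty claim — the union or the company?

Stage 1 — burden on union; standard: a clear and cogent showing (weight exceeds 72).
    (a): 78 (company's 26 disregarded) > 72 [met]
    (b): 73 > 72 [met]
    (c): 73 > 72 [met]
  All elements met at the final stage.
Every stage carried; the union prevails.

union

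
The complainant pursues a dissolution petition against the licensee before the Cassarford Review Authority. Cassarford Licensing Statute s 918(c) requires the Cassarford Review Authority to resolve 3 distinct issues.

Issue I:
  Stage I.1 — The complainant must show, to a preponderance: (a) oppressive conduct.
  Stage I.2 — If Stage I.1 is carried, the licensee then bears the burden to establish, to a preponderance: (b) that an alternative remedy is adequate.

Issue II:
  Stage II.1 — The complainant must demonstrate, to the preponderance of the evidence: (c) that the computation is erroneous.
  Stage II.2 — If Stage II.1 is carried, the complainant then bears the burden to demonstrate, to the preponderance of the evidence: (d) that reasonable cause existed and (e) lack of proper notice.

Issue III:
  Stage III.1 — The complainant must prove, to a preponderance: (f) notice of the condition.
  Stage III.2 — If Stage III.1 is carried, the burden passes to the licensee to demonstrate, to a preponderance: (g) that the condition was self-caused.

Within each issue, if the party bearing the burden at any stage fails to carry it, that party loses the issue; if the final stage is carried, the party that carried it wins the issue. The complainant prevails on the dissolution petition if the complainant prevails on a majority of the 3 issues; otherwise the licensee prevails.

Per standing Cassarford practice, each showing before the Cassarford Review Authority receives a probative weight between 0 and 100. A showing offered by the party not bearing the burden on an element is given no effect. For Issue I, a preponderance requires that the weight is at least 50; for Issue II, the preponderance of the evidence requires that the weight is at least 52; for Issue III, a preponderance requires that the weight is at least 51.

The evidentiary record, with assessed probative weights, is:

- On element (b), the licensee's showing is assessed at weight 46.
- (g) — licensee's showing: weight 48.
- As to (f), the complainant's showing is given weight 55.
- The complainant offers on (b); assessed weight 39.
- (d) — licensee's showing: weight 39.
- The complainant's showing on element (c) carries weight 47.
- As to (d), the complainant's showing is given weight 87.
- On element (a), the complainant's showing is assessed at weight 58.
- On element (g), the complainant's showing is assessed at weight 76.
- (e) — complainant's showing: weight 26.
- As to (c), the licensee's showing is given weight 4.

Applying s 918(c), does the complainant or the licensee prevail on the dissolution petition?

complainant

— Issue I —
At Stage I.1 the complainant must meet a preponderance (weight is at least 50): on (a) the weight is 58, which does reach 50, so (a) meets the standard.
  All elements met. The burden passes to the licensee.
At Stage I.2 the licensee must meet a preponderance (weight is at least 50): on (b) the weight is 46 (the complainant's 39 is given no effect), < 50, so (b) does not meet the standard.
  The licensee does not carry Stage I.2.
So the complainant prevails on this issue.
— Issue II —
Stage II.1 — burden on complainant; standard: the preponderance of the evidence (weight is at least 52).
    (c): 47 (licensee's 4 disregarded) < 52 [not met]
  Not every element is met, so the complainant fails to carry Stage II.1.
So the licensee prevails on this issue.
— Issue III —
Stage III.1 — burden on complainant; standard: a preponderance (weight is at least 51).
    (f): 55 ≥ 51 [met]
  All elements met. The burden passes to the licensee.
Stage III.2 — burden on licensee; standard: a preponderance (weight is at least 51).
    (g): 48 (complainant's 76 disregarded) < 51 [not met]
  Stage III.2 not carried; the licensee fails its burden.
The complainant prevails on this issue.
Per-issue: Issue I → complainant; Issue II → licensee; Issue III → complainant. The complainant must prevail on a majority of issues; overall, the complainant prevails.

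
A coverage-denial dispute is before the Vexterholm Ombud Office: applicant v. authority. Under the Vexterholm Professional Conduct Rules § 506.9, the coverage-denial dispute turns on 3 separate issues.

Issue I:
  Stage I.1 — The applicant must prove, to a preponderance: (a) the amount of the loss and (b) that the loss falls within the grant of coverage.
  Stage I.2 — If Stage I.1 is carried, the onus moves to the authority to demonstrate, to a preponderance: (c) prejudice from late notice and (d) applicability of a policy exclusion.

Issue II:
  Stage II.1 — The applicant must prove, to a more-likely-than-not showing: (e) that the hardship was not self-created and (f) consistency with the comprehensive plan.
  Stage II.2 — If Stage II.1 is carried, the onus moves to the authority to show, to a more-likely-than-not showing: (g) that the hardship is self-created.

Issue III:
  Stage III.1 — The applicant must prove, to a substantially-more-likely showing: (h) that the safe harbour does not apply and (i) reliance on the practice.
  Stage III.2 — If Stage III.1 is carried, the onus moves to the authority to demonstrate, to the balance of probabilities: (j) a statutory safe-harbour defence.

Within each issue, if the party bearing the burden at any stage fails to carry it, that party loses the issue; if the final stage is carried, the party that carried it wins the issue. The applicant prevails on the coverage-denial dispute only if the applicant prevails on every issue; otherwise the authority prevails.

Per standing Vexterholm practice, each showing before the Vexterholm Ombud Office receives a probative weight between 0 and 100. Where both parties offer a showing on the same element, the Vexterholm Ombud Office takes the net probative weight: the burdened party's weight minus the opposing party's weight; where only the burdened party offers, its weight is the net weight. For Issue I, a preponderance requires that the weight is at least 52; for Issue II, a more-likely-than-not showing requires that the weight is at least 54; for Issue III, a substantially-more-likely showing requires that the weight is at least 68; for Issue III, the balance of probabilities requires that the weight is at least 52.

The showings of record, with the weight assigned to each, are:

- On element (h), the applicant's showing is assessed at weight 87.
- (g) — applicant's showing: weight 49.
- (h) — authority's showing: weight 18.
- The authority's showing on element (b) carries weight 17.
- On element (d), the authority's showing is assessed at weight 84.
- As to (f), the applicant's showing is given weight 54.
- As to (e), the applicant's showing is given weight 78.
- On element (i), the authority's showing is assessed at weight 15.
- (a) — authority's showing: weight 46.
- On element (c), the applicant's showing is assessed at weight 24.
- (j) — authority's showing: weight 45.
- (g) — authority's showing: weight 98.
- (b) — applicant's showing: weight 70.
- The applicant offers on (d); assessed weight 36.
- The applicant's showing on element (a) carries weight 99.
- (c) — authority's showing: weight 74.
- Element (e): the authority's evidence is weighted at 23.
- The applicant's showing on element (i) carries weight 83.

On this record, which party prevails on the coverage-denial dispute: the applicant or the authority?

applicant

— Issue I —
At Stage I.1 the applicant must meet a preponderance (weight is at least 52): on (a) the weight is 99 less the opposing 46 gives net 53, ≥ 52, so (a) meets the standard; on (b) the weight is 70 less the opposing 17 gives net 53, ≥ 52, so (b) meets the standard.
  Stage I.1 carried; the burden shifts to the authority.
At Stage I.2 the authority must meet a preponderance (weight is at least 52): on (c) the weight is 74 less the opposing 24 gives net 50, which does not reach 52, so (c) does not meet the standard; on (d) the weight is 84 less the opposing 36 gives net 48, which does not reach 52, so (d) does not meet the standard.
  Stage I.2 not carried; the authority fails its burden.
The applicant prevails on this issue.
— Issue II —
Stage II.1 (applicant, a more-likely-than-not showing, weight is at least 54): (e) net 78−23=55 ≥ 54 — meets; (f) 54 ≥ 54 — meets.
  All elements met. The burden passes to the authority.
Stage II.2 (authority, a more-likely-than-not showing, weight is at least 54): (g) net 98−49=49 < 54 — fails.
  Not every element is met, so the authority fails to carry Stage II.2.
The analysis ends at Stage II.2; the applicant prevails on this issue.
— Issue III —
At Stage III.1 the applicant must meet a substantially-more-likely showing (weight is at least 68): on (h) the weight is 87 less the opposing 18 gives net 69, ≥ 68, so (h) meets the standard; on (i) the weight is 83 less the opposing 15 gives net 68, ≥ 68, so (i) meets the standard.
  The applicant carries Stage III.1; the authority now bears the burden.
At Stage III.2 the authority must meet the balance of probabilities (weight is at least 52): on (j) the weight is 45, < 52, so (j) does not meet the standard.
  Not every element is met, so the authority fails to carry Stage III.2.
The applicant prevails on this issue.
Per-issue: Issue I → applicant; Issue II → applicant; Issue III → applicant. The applicant must prevail on every issue; overall, the applicant prevails.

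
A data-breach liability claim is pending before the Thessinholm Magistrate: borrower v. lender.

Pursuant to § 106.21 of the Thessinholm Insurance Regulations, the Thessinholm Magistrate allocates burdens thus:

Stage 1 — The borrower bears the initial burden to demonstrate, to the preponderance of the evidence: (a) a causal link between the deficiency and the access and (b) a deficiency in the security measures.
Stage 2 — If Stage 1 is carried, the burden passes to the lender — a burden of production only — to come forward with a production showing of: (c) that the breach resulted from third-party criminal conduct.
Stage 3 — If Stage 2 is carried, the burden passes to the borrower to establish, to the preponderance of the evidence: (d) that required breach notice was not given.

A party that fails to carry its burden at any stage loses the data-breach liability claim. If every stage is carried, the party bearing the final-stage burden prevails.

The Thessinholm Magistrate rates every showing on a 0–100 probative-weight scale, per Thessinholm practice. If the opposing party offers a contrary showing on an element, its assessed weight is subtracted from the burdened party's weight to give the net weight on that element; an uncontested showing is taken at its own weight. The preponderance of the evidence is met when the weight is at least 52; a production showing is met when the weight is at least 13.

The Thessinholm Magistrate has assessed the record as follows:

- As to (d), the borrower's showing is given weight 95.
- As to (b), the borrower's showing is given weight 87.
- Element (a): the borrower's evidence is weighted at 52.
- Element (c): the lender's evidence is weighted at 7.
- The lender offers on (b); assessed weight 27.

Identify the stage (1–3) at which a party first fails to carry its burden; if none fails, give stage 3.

At Stage 1 the borrower must meet the preponderance of the evidence (weight is at least 52): on (a) the weight is 52, ≥ 52, so (a) meets the standard; on (b) the weight is 87 less the opposing 27 gives net 60, ≥ 52, so (b) meets the standard.
  Stage 1 is satisfied; the onus moves to the lender.
At Stage 2 the lender must meet a production showing (weight is at least 13): on (c) the weight is 7, < 13, so (c) does not meet the standard.
  The lender does not carry Stage 2.
So the borrower prevails.

stage 2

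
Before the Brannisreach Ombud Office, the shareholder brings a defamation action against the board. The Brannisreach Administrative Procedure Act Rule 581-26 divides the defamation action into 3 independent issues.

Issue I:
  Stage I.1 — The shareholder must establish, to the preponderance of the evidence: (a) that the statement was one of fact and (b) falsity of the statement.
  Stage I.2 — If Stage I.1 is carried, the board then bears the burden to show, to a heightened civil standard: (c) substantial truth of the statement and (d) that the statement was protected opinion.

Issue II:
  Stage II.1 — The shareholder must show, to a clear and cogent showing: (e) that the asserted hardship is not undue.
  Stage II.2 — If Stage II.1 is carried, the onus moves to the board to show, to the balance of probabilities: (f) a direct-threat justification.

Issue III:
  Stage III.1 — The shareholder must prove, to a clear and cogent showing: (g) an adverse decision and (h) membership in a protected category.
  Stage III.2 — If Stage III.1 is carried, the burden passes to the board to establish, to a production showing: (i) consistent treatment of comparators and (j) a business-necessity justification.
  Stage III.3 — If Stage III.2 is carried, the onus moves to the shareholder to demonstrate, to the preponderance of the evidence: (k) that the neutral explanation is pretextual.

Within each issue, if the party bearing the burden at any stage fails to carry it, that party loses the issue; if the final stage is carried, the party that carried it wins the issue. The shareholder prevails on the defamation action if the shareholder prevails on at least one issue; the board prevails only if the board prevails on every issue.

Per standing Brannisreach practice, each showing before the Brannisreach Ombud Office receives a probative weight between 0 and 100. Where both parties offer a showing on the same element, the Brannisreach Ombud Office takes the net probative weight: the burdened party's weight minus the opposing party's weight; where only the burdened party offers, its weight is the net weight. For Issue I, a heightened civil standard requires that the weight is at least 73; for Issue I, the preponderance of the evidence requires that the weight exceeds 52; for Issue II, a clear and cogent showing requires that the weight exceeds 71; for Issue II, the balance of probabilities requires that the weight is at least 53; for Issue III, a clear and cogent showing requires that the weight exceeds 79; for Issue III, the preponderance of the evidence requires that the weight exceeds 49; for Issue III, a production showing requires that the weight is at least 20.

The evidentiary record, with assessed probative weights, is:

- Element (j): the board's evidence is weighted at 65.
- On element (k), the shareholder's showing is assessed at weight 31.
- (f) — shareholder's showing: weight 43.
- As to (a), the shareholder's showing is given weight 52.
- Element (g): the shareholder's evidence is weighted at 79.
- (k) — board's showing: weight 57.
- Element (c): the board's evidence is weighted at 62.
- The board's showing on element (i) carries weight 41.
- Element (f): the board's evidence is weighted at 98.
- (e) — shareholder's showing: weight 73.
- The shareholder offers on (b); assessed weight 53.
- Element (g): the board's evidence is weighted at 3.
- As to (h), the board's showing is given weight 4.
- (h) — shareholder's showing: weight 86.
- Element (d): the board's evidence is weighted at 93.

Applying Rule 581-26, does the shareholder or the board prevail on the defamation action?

board

— Issue I —
Stage I.1 (shareholder, the preponderance of the evidence, weight exceeds 52): (a) 52 ≤ 52 — fails; (b) 53 > 52 — meets.
  The shareholder does not carry Stage I.1.
So the board prevails on this issue.
— Issue II —
At Stage II.1 the shareholder must meet a clear and cogent showing (weight exceeds 71): on (e) the weight is 73, which does exceed 71, so (e) meets the standard.
  Stage II.1 is satisfied; the onus moves to the board.
At Stage II.2 the board must meet the balance of probabilities (weight is at least 53): on (f) the weight is 98 less the opposing 43 gives net 55, which does reach 53, so (f) meets the standard.
  Stage II.2 carried; the final stage is satisfied.
With every stage satisfied, the board prevails on this issue.
— Issue III —
Stage III.1 (shareholder, a clear and cogent showing, weight exceeds 79): (g) net 79−3=76 ≤ 79 — fails; (h) net 86−4=82 > 79 — meets.
  Not every element is met, so the shareholder fails to carry Stage III.1.
The board prevails on this issue.
Per-issue: Issue I → board; Issue II → board; Issue III → board. The shareholder must prevail on at least one issue; overall, the board prevails.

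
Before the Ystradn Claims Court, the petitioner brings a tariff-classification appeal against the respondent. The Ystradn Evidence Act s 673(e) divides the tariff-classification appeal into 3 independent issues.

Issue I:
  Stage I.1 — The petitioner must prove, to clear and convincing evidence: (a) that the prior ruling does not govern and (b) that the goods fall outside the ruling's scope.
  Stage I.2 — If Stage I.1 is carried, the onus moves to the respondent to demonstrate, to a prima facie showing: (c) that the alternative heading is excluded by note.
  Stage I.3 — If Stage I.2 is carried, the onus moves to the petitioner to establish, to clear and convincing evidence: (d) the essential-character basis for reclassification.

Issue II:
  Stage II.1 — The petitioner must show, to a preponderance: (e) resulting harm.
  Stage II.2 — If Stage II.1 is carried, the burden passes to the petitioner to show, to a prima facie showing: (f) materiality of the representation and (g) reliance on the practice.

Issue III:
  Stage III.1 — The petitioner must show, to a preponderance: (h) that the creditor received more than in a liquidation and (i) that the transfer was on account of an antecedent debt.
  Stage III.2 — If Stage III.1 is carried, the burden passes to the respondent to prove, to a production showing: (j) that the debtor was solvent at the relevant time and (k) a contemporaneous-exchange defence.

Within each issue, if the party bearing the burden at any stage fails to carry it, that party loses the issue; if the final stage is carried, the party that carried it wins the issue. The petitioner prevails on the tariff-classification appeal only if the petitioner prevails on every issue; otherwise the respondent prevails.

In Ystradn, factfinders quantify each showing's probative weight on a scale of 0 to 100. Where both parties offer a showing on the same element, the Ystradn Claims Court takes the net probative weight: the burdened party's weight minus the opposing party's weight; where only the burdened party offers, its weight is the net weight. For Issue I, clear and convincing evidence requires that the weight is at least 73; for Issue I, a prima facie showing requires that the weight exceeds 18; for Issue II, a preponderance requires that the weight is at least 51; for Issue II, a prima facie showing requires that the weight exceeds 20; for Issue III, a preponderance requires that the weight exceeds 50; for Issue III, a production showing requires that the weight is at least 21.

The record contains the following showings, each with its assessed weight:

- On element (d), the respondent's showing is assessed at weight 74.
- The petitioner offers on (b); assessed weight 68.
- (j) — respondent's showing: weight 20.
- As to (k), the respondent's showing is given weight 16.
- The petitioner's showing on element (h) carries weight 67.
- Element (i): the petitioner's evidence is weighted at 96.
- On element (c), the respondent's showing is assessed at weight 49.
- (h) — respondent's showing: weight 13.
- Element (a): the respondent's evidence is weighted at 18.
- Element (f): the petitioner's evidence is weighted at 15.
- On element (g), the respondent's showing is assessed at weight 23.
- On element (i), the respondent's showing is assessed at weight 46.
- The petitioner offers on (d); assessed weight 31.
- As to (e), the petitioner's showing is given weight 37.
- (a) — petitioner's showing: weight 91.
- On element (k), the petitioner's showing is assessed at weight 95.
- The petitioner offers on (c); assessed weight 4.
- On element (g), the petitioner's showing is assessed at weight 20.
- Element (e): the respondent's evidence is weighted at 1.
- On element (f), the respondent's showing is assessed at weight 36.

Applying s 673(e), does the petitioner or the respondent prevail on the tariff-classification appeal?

— Issue I —
At Stage I.1 the petitioner must meet clear and convincing evidence (weight is at least 73): on (a) the weight is 91 less the opposing 18 gives net 73, ≥ 73, so (a) meets the standard; on (b) the weight is 68, < 73, so (b) does not meet the standard.
  The petitioner does not carry Stage I.1.
The analysis ends at Stage I.1; the respondent prevails on this issue.
— Issue II —
Stage II.1 — burden on petitioner; standard: a preponderance (weight is at least 51).
    (e): 37 − 1 = 36 < 51 [not met]
  Not every element is met, so the petitioner fails to carry Stage II.1.
The analysis ends at Stage II.1; the respondent prevails on this issue.
— Issue III —
Stage III.1 (petitioner, a preponderance, weight exceeds 50): (h) net 67−13=54 > 50 — meets; (i) net 96−46=50 ≤ 50 — fails.
  Stage III.1 not carried; the petitioner fails its burden.
The analysis ends at Stage III.1; the respondent prevails on this issue.
Per-issue: Issue I → respondent; Issue II → respondent; Issue III → respondent. The petitioner must prevail on every issue; overall, the respondent prevails.

respondent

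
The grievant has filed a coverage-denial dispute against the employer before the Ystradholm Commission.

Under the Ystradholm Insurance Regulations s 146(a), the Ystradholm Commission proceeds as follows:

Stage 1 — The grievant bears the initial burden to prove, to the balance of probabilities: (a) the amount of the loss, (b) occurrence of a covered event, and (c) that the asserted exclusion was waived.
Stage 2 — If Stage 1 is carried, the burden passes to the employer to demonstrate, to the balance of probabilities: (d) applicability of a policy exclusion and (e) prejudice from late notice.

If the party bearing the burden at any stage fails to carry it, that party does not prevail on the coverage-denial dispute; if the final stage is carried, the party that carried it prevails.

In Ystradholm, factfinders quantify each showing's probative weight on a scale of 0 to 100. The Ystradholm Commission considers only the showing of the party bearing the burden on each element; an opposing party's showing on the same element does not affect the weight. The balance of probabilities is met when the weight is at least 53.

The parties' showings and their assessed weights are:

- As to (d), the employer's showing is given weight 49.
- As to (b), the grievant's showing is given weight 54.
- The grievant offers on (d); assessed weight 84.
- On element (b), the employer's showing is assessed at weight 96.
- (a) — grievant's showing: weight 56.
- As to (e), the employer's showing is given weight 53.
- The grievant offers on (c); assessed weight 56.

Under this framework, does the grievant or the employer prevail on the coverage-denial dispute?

grievant

At Stage 1 the grievant must meet the balance of probabilities (weight is at least 53): on (a) the weight is 56, which does reach 53, so (a) meets the standard; on (b) the weight is 54 (the employer's 96 is given no effect), ≥ 53, so (b) meets the standard; on (c) the weight is 56, ≥ 53, so (c) meets the standard.
  The grievant carries Stage 1; the employer now bears the burden.
At Stage 2 the employer must meet the balance of probabilities (weight is at least 53): on (d) the weight is 49 (the grievant's 84 is given no effect), < 53, so (d) does not meet the standard; on (e) the weight is 53, ≥ 53, so (e) meets the standard.
  The employer does not carry Stage 2.
The analysis ends at Stage 2; the grievant prevails.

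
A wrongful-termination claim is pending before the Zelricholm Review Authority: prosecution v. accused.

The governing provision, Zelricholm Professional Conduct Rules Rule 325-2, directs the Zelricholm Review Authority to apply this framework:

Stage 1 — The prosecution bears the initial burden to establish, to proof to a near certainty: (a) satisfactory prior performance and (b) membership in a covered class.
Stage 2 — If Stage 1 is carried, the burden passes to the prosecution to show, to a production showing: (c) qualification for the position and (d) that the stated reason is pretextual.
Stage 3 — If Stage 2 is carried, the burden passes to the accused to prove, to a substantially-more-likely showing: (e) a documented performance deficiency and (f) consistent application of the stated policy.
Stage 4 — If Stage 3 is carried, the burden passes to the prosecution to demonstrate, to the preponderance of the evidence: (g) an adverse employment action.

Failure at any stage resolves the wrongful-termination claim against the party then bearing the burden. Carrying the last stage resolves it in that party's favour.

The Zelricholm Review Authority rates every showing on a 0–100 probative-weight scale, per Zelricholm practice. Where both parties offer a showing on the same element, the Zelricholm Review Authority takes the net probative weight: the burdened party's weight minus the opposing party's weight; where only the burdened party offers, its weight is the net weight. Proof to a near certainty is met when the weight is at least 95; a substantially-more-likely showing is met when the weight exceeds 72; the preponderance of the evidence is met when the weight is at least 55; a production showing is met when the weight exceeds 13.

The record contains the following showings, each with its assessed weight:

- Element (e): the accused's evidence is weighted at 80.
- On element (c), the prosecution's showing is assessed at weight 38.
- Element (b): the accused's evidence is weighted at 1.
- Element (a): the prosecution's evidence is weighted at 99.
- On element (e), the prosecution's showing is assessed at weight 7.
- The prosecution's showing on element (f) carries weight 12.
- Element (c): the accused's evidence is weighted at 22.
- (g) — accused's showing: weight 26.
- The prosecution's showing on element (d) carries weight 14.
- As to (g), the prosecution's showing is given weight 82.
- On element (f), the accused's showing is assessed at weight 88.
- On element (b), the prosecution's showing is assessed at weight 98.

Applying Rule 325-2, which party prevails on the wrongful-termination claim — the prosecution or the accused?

prosecution

Stage 1 — burden on prosecution; standard: proof to a near certainty (weight is at least 95).
    (a): 99 ≥ 95 [met]
    (b): 98 − 1 = 97 ≥ 95 [met]
  Stage 1 is satisfied; the prosecution continues to bear the burden.
Stage 2 — burden on prosecution; standard: a production showing (weight exceeds 13).
    (c): 38 − 22 = 16 > 13 [met]
    (d): 14 > 13 [met]
  Stage 2 carried; the burden shifts to the accused.
Stage 3 — burden on accused; standard: a substantially-more-likely showing (weight exceeds 72).
    (e): 80 − 7 = 73 > 72 [met]
    (f): 88 − 12 = 76 > 72 [met]
  The accused carries Stage 3; the prosecution now bears the burden.
Stage 4 — burden on prosecution; standard: the preponderance of the evidence (weight is at least 55).
    (g): 82 − 26 = 56 ≥ 55 [met]
  Stage 4 carried; the final stage is satisfied.
With every stage satisfied, the prosecution prevails.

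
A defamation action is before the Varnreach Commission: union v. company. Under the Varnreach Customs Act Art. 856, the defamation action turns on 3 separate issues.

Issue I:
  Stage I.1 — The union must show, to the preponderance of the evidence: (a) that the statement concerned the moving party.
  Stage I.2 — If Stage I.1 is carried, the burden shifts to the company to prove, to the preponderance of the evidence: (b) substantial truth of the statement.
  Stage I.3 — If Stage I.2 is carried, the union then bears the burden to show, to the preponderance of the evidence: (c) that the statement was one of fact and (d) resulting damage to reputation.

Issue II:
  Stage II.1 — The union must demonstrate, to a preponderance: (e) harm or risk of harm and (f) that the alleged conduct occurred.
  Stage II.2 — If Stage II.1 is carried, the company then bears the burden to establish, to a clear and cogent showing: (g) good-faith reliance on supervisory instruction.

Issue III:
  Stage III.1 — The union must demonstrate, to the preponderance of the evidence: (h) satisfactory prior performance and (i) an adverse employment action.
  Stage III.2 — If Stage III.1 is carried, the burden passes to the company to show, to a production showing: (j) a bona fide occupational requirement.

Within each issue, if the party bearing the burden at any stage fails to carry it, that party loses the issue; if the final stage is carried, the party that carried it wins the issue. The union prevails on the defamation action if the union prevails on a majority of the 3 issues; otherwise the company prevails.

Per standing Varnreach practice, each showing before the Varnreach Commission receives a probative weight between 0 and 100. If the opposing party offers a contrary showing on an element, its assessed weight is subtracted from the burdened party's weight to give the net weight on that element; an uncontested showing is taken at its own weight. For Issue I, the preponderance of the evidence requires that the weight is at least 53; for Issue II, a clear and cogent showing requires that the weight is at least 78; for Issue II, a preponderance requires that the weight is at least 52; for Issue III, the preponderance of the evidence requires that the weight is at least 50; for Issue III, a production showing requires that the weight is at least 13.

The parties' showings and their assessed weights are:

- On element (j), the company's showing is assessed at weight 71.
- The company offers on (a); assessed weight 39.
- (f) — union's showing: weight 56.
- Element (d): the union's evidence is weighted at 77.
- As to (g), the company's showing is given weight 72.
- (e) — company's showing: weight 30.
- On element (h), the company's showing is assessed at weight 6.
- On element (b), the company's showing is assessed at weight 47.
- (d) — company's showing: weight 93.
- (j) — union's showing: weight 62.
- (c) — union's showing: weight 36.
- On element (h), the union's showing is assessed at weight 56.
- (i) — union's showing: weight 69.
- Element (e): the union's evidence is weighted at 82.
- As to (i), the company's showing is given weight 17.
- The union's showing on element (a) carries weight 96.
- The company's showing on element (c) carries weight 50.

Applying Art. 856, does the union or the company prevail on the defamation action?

— Issue I —
Stage I.1 (union, the preponderance of the evidence, weight is at least 53): (a) net 96−39=57 ≥ 53 — meets.
  Stage I.1 is satisfied; the onus moves to the company.
Stage I.2 (company, the preponderance of the evidence, weight is at least 53): (b) 47 < 53 — fails.
  The company does not carry Stage I.2.
The analysis ends at Stage I.2; the union prevails on this issue.
— Issue II —
Stage II.1 — burden on union; standard: a preponderance (weight is at least 52).
    (e): 82 − 30 = 52 ≥ 52 [met]
    (f): 56 ≥ 52 [met]
  Stage II.1 carried; the burden shifts to the company.
Stage II.2 — burden on company; standard: a clear and cogent showing (weight is at least 78).
    (g): 72 < 78 [not met]
  Stage II.2 not carried; the company fails its burden.
The union prevails on this issue.
— Issue III —
Stage III.1 (union, the preponderance of the evidence, weight is at least 50): (h) net 56−6=50 ≥ 50 — meets; (i) net 69−17=52 ≥ 50 — meets.
  All elements met. The burden passes to the company.
Stage III.2 (company, a production showing, weight is at least 13): (j) net 71−62=9 < 13 — fails.
  Stage III.2 not carried; the company fails its burden.
So the union prevails on this issue.
Per-issue: Issue I → union; Issue II → union; Issue III → union. The union must prevail on a majority of issues; overall, the union prevails.

union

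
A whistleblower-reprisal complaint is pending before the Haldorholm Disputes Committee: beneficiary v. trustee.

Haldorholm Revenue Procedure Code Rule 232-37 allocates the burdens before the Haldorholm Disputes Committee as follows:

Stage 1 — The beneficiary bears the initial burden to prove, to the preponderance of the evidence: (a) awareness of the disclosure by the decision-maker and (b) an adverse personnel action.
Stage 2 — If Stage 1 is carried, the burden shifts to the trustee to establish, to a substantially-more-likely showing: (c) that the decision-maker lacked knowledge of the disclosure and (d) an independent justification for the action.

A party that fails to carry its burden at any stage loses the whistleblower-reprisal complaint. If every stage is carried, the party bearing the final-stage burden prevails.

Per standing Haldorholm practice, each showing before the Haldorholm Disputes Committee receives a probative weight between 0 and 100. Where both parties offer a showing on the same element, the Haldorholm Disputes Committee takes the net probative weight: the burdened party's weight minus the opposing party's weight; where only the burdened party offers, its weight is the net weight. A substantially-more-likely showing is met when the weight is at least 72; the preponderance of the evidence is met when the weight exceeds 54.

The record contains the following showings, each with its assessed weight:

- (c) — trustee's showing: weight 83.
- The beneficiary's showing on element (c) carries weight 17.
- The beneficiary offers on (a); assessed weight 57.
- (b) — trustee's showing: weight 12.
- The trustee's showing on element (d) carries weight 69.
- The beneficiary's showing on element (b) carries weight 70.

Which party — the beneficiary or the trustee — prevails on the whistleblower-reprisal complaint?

beneficiary

At Stage 1 the beneficiary must meet the preponderance of the evidence (weight exceeds 54): on (a) the weight is 57, which does exceed 54, so (a) meets the standard; on (b) the weight is 70 less the opposing 12 gives net 58, > 54, so (b) meets the standard.
  All elements met. The burden passes to the trustee.
At Stage 2 the trustee must meet a substantially-more-likely showing (weight is at least 72): on (c) the weight is 83 less the opposing 17 gives net 66, < 72, so (c) does not meet the standard; on (d) the weight is 69, which does not reach 72, so (d) does not meet the standard.
  Not every element is met, so the trustee fails to carry Stage 2.
The analysis ends at Stage 2; the beneficiary prevails.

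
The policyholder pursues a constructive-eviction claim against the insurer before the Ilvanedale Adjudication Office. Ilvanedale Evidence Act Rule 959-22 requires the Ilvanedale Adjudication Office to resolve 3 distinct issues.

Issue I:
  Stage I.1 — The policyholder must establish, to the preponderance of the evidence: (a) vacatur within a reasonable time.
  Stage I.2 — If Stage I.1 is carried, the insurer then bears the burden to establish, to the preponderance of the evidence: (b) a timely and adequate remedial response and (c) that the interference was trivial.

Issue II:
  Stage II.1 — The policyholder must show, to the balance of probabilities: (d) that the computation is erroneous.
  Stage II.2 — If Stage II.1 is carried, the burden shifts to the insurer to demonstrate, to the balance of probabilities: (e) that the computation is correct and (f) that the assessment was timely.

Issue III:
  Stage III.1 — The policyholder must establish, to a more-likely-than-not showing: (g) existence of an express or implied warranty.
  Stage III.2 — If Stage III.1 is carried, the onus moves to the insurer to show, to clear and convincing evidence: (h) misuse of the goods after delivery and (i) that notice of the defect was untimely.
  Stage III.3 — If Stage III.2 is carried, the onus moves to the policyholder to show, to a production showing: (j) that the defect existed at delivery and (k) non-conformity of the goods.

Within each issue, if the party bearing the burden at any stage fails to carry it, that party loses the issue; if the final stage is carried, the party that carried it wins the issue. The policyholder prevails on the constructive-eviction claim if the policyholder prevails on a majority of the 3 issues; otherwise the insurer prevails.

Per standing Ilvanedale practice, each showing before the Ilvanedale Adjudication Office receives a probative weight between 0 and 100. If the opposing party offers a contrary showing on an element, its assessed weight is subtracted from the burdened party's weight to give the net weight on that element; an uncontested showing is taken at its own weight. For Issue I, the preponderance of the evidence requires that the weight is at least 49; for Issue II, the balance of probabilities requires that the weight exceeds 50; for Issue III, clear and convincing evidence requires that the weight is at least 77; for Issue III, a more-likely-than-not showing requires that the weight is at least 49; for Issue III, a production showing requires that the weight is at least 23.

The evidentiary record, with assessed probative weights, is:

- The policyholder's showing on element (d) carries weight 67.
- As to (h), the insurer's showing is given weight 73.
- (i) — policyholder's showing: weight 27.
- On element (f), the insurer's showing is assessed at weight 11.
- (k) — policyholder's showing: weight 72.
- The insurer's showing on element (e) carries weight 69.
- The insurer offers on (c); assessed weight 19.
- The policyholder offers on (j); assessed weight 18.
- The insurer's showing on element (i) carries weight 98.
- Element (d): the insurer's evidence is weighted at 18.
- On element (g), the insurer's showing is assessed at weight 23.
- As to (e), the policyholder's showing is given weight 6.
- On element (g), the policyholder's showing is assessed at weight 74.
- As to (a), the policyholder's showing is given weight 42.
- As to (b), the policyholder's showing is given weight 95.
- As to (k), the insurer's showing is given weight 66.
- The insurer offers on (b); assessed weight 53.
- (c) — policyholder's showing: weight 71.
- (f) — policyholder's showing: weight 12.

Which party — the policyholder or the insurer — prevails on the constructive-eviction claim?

— Issue I —
Stage I.1 (policyholder, the preponderance of the evidence, weight is at least 49): (a) 42 < 49 — fails.
  Not every element is met, so the policyholder fails to carry Stage I.1.
So the insurer prevails on this issue.
— Issue II —
Stage II.1 (policyholder, the balance of probabilities, weight exceeds 50): (d) net 67−18=49 ≤ 50 — fails.
  Not every element is met, so the policyholder fails to carry Stage II.1.
So the insurer prevails on this issue.
— Issue III —
Stage III.1 (policyholder, a more-likely-than-not showing, weight is at least 49): (g) net 74−23=51 ≥ 49 — meets.
  Stage III.1 is satisfied; the onus moves to the insurer.
Stage III.2 (insurer, clear and convincing evidence, weight is at least 77): (h) 73 < 77 — fails; (i) net 98−27=71 < 77 — fails.
  The insurer does not carry Stage III.2.
So the policyholder prevails on this issue.
Per-issue: Issue I → insurer; Issue II → insurer; Issue III → policyholder. The policyholder must prevail on a majority of issues; overall, the insurer prevails.

insurer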